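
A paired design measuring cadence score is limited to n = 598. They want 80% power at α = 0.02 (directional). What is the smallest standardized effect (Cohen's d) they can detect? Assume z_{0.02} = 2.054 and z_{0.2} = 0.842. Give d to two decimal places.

d_min ≈ 0.12

For a single sample (or paired design) of n = 598: d_min = (z_{α} + z_β)/√n.
z-sum = 2.054 + 0.842 = 2.896.
d_min = 2.896 / √598 = 2.896 / 24.454 = 0.118.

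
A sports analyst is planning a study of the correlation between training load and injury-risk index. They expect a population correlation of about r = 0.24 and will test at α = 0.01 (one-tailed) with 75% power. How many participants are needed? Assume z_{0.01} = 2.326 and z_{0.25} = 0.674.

n = 154

Fisher's z: C = ½·ln((1+r)/(1−r)) = ½·ln(1.6316) = 0.2448.
n = ((z_{α} + z_β)/C)² + 3.
(2.326 + 0.674) / 0.2448 = 3.000 / 0.2448 = 12.255.
n = 12.255² + 3 = 150.18 + 3 = 153.2.
Round up.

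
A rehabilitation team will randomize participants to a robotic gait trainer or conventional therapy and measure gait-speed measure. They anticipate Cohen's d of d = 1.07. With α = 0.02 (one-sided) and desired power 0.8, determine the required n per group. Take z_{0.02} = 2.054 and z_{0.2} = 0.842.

For two independent groups with equal n: n = 2·((z_{α} + z_β) / d)².
z_{α} + z_β = 2.054 + 0.842 = 2.896.
n = 2 × (2.896 / 1.07)² = 2 × 2.707² = 2 × 7.33 = 14.7.
Round up to the next whole participant.

n = 15 per group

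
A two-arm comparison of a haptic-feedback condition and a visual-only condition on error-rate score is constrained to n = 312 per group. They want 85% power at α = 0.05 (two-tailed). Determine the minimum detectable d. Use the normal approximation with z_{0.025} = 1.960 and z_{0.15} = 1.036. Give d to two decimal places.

d_min ≈ 0.24

For two independent groups of n = 312 each: d_min = (z_{α/2} + z_β)·√(2/n).
z-sum = 1.960 + 1.036 = 2.996.
d_min = 2.996 × √(2/312) = 2.996 × 0.0801 = 0.240.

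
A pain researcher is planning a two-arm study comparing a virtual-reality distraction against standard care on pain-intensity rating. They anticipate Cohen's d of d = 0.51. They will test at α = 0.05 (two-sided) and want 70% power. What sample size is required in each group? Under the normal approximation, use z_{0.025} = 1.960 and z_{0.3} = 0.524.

n = 48 per group

For two independent groups with equal n: n = 2·((z_{α/2} + z_β) / d)².
z_{α/2} + z_β = 1.960 + 0.524 = 2.484.
n = 2 × (2.484 / 0.51)² = 2 × 4.871² = 2 × 23.72 = 47.4.
Round up to the next whole participant.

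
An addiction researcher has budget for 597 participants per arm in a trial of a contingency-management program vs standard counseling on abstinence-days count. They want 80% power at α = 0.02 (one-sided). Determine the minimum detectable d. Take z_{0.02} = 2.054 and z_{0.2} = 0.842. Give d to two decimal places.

d_min ≈ 0.17

For two independent groups of n = 597 each: d_min = (z_{α} + z_β)·√(2/n).
z-sum = 2.054 + 0.842 = 2.896.
d_min = 2.896 × √(2/597) = 2.896 × 0.0579 = 0.168.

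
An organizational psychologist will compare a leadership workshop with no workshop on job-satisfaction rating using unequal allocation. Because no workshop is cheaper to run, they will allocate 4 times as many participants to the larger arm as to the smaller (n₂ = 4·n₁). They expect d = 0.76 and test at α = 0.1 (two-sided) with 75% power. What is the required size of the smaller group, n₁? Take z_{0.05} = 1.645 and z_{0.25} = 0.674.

With allocation ratio k = n₂/n₁ = 4, Var(x̄₁−x̄₂) = σ²(1/n₁ + 1/(k·n₁)) = σ²·(k+1)/(k·n₁).
So n₁ = (1 + 1/k)·((z_{α/2} + z_β)/d)² = 1.250 × (2.319/0.76)².
n₁ = 1.250 × 9.31 = 11.6.
Round up: n₁ = 12, giving n₂ = 4 × 12 = 48.

n₁ = 12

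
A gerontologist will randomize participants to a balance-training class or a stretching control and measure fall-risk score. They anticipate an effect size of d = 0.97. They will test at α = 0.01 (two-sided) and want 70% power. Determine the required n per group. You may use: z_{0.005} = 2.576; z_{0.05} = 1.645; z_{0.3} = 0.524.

For two independent groups with equal n: n = 2·((z_{α/2} + z_β) / d)².
z_{α/2} + z_β = 2.576 + 0.524 = 3.100.
n = 2 × (3.100 / 0.97)² = 2 × 3.196² = 2 × 10.21 = 20.4.
Round up to the next whole participant.

n = 21 per group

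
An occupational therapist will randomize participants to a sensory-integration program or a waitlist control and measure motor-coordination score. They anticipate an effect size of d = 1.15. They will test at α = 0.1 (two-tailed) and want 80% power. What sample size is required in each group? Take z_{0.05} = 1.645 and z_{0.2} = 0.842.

For two independent groups with equal n: n = 2·((z_{α/2} + z_β) / d)².
z_{α/2} + z_β = 1.645 + 0.842 = 2.487.
n = 2 × (2.487 / 1.15)² = 2 × 2.163² = 2 × 4.68 = 9.4.
Round up to the next whole participant.

n = 10 per group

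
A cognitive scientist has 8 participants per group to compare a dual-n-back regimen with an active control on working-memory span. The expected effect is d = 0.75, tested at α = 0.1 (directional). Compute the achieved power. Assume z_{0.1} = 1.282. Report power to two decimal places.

For two equal groups, power = Φ(d·√(n/2) − z_{α}).
d·√(n/2) = 0.75 × √(8/2) = 0.75 × 2.000 = 1.500.
z_β = 1.500 − 1.282 = 0.218.
Power = Φ(0.218) = 0.586.

power ≈ 0.59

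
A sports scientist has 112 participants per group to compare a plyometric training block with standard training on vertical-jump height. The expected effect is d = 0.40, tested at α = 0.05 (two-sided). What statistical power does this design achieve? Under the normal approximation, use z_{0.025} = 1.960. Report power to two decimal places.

power ≈ 0.85

For two equal groups, power = Φ(d·√(n/2) − z_{α/2}).
d·√(n/2) = 0.40 × √(112/2) = 0.40 × 7.483 = 2.993.
z_β = 2.993 − 1.960 = 1.033.
Power = Φ(1.033) = 0.849.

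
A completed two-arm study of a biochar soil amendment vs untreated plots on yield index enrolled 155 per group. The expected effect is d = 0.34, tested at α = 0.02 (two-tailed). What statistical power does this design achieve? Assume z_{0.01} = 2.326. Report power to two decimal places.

For two equal groups, power = Φ(d·√(n/2) − z_{α/2}).
d·√(n/2) = 0.34 × √(155/2) = 0.34 × 8.803 = 2.993.
z_β = 2.993 − 2.326 = 0.667.
Power = Φ(0.667) = 0.748.

power ≈ 0.75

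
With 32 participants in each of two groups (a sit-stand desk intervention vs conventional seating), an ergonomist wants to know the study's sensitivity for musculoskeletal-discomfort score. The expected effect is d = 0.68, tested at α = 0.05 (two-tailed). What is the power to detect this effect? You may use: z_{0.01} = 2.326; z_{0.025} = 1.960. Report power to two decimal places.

power ≈ 0.78

For two equal groups, power = Φ(d·√(n/2) − z_{α/2}).
d·√(n/2) = 0.68 × √(32/2) = 0.68 × 4.000 = 2.720.
z_β = 2.720 − 1.960 = 0.760.
Power = Φ(0.760) = 0.776.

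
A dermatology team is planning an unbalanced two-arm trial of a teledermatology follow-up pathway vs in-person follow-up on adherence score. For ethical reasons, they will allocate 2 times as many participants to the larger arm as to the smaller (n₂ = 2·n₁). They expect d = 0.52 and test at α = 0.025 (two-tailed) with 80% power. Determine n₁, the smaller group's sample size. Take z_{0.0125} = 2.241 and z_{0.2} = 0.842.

n₁ = 53

With allocation ratio k = n₂/n₁ = 2, Var(x̄₁−x̄₂) = σ²(1/n₁ + 1/(k·n₁)) = σ²·(k+1)/(k·n₁).
So n₁ = (1 + 1/k)·((z_{α/2} + z_β)/d)² = 1.500 × (3.083/0.52)².
n₁ = 1.500 × 35.15 = 52.7.
Round up: n₁ = 53, giving n₂ = 2 × 53 = 106.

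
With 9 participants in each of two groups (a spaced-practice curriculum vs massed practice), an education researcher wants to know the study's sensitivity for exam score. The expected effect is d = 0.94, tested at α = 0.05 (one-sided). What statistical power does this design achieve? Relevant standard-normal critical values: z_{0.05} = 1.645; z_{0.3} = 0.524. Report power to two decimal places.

power ≈ 0.64

For two equal groups, power = Φ(d·√(n/2) − z_{α}).
d·√(n/2) = 0.94 × √(9/2) = 0.94 × 2.121 = 1.994.
z_β = 1.994 − 1.645 = 0.349.
Power = Φ(0.349) = 0.636.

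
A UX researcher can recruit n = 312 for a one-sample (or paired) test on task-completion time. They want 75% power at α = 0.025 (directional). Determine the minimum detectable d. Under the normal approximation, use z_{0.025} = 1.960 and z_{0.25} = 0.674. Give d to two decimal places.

d_min ≈ 0.15

For a single sample (or paired design) of n = 312: d_min = (z_{α} + z_β)/√n.
z-sum = 1.960 + 0.674 = 2.634.
d_min = 2.634 / √312 = 2.634 / 17.664 = 0.149.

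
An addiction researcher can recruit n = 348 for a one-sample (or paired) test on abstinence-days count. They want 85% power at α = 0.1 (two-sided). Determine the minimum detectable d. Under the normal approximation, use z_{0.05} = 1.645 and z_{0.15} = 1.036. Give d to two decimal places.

For a single sample (or paired design) of n = 348: d_min = (z_{α/2} + z_β)/√n.
z-sum = 1.645 + 1.036 = 2.681.
d_min = 2.681 / √348 = 2.681 / 18.655 = 0.144.

d_min ≈ 0.14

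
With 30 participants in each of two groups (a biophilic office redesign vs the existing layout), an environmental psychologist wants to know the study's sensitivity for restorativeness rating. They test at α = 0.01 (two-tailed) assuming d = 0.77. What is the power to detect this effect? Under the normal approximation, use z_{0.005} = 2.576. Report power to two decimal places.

For two equal groups, power = Φ(d·√(n/2) − z_{α/2}).
d·√(n/2) = 0.77 × √(30/2) = 0.77 × 3.873 = 2.982.
z_β = 2.982 − 2.576 = 0.406.
Power = Φ(0.406) = 0.658.

power ≈ 0.66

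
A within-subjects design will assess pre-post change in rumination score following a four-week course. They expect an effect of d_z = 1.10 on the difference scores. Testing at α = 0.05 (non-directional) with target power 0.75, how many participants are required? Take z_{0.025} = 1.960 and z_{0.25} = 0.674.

For a paired (one-sample on differences) test: n = ((z_{α/2} + z_β) / d)².
z_{α/2} + z_β = 1.960 + 0.674 = 2.634.
n = (2.634 / 1.10)² = 2.395² = 5.73.
Round up.

n = 6 pairs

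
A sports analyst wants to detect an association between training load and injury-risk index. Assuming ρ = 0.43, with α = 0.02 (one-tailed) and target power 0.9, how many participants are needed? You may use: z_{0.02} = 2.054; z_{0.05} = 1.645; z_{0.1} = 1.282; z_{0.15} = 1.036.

Fisher's z: C = ½·ln((1+r)/(1−r)) = ½·ln(2.5088) = 0.4599.
n = ((z_{α} + z_β)/C)² + 3.
(2.054 + 1.282) / 0.4599 = 3.336 / 0.4599 = 7.254.
n = 7.254² + 3 = 52.62 + 3 = 55.6.
Round up.

n = 56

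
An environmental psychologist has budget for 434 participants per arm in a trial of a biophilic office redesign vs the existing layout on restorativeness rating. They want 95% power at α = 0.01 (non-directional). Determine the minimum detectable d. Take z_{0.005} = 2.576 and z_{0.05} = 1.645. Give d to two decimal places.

For two independent groups of n = 434 each: d_min = (z_{α/2} + z_β)·√(2/n).
z-sum = 2.576 + 1.645 = 4.221.
d_min = 4.221 × √(2/434) = 4.221 × 0.0679 = 0.287.

d_min ≈ 0.29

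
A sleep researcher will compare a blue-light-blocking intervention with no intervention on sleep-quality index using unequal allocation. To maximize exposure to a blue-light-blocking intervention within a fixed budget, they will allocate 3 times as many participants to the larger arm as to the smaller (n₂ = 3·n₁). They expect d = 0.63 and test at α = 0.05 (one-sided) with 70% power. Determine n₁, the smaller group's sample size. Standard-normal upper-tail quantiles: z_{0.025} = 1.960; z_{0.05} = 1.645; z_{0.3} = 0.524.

n₁ = 16

With allocation ratio k = n₂/n₁ = 3, Var(x̄₁−x̄₂) = σ²(1/n₁ + 1/(k·n₁)) = σ²·(k+1)/(k·n₁).
So n₁ = (1 + 1/k)·((z_{α} + z_β)/d)² = 1.333 × (2.169/0.63)².
n₁ = 1.333 × 11.85 = 15.8.
Round up: n₁ = 16, giving n₂ = 3 × 16 = 48.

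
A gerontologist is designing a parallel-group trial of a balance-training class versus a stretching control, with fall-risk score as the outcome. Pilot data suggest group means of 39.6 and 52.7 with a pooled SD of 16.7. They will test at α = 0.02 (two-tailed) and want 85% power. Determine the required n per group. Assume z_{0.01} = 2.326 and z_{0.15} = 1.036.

Cohen's d = |M₁ − M₂| / SD_pooled = |39.6 − 52.7| / 16.7 = 13.1 / 16.7 = 0.784.
For two independent groups with equal n: n = 2·((z_{α/2} + z_β) / d)².
z_{α/2} + z_β = 2.326 + 1.036 = 3.362.
n = 2 × (3.362 / 0.784)² = 2 × 4.288² = 2 × 18.39 = 36.8.
Round up to the next whole participant.

n = 37 per group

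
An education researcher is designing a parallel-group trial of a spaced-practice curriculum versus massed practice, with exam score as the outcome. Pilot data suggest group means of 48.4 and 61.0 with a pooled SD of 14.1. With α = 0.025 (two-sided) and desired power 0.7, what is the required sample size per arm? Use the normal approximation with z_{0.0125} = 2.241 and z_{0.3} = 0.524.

n = 20 per group

Cohen's d = |M₁ − M₂| / SD_pooled = |48.4 − 61.0| / 14.1 = 12.6 / 14.1 = 0.894.
For two independent groups with equal n: n = 2·((z_{α/2} + z_β) / d)².
z_{α/2} + z_β = 2.241 + 0.524 = 2.765.
n = 2 × (2.765 / 0.894)² = 2 × 3.093² = 2 × 9.57 = 19.1.
Round up to the next whole participant.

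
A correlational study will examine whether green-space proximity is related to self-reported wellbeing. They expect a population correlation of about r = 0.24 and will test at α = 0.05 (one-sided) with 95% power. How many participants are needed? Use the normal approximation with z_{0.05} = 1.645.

Fisher's z: C = ½·ln((1+r)/(1−r)) = ½·ln(1.6316) = 0.2448.
n = ((z_{α} + z_β)/C)² + 3.
(1.645 + 1.645) / 0.2448 = 3.290 / 0.2448 = 13.440.
n = 13.440² + 3 = 180.62 + 3 = 183.6.
Round up.

n = 184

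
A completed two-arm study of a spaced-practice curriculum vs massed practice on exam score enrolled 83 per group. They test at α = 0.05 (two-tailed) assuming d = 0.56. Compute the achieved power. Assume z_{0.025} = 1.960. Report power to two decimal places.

For two equal groups, power = Φ(d·√(n/2) − z_{α/2}).
d·√(n/2) = 0.56 × √(83/2) = 0.56 × 6.442 = 3.608.
z_β = 3.608 − 1.960 = 1.648.
Power = Φ(1.648) = 0.950.

power ≈ 0.95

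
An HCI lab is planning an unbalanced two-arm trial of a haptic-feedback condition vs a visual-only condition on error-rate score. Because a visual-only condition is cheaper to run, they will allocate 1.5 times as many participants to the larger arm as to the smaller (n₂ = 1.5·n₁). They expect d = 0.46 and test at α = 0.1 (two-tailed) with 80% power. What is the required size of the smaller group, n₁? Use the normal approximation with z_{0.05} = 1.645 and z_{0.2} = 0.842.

n₁ = 49

With allocation ratio k = n₂/n₁ = 1.5, Var(x̄₁−x̄₂) = σ²(1/n₁ + 1/(k·n₁)) = σ²·(k+1)/(k·n₁).
So n₁ = (1 + 1/k)·((z_{α/2} + z_β)/d)² = 1.667 × (2.487/0.46)².
n₁ = 1.667 × 29.23 = 48.7.
Round up: n₁ = 49, giving n₂ = ⌈1.5 × 49⌉ = ⌈73.5⌉ = 74.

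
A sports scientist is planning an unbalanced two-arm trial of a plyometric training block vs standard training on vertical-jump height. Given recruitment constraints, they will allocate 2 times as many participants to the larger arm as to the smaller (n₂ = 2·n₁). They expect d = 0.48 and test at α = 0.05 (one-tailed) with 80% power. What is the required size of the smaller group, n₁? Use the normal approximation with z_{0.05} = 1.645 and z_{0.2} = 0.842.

With allocation ratio k = n₂/n₁ = 2, Var(x̄₁−x̄₂) = σ²(1/n₁ + 1/(k·n₁)) = σ²·(k+1)/(k·n₁).
So n₁ = (1 + 1/k)·((z_{α} + z_β)/d)² = 1.500 × (2.487/0.48)².
n₁ = 1.500 × 26.85 = 40.3.
Round up: n₁ = 41, giving n₂ = 2 × 41 = 82.

n₁ = 41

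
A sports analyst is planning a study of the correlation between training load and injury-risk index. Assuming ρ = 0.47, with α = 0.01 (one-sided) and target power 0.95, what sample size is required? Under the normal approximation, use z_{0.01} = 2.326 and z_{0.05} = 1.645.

n = 64

Fisher's z: C = ½·ln((1+r)/(1−r)) = ½·ln(2.7736) = 0.5101.
n = ((z_{α} + z_β)/C)² + 3.
(2.326 + 1.645) / 0.5101 = 3.971 / 0.5101 = 7.785.
n = 7.785² + 3 = 60.60 + 3 = 63.6.
Round up.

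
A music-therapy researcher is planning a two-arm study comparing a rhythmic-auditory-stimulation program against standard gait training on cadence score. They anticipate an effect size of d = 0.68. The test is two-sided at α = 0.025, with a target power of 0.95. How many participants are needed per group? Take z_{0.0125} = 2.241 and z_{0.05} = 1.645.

n = 66 per group

For two independent groups with equal n: n = 2·((z_{α/2} + z_β) / d)².
z_{α/2} + z_β = 2.241 + 1.645 = 3.886.
n = 2 × (3.886 / 0.68)² = 2 × 5.715² = 2 × 32.66 = 65.3.
Round up to the next whole participant.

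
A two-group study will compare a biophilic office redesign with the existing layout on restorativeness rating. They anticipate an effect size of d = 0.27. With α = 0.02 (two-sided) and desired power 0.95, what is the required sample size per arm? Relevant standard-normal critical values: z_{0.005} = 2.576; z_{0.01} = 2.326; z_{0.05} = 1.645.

For two independent groups with equal n: n = 2·((z_{α/2} + z_β) / d)².
z_{α/2} + z_β = 2.326 + 1.645 = 3.971.
n = 2 × (3.971 / 0.27)² = 2 × 14.707² = 2 × 216.31 = 432.6.
Round up to the next whole participant.

n = 433 per group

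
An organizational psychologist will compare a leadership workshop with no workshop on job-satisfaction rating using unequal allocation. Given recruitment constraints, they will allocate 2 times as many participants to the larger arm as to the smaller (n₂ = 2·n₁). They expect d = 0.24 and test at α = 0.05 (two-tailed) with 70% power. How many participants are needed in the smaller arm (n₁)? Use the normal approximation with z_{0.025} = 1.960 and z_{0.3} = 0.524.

With allocation ratio k = n₂/n₁ = 2, Var(x̄₁−x̄₂) = σ²(1/n₁ + 1/(k·n₁)) = σ²·(k+1)/(k·n₁).
So n₁ = (1 + 1/k)·((z_{α/2} + z_β)/d)² = 1.500 × (2.484/0.24)².
n₁ = 1.500 × 107.12 = 160.7.
Round up: n₁ = 161, giving n₂ = 2 × 161 = 322.

n₁ = 161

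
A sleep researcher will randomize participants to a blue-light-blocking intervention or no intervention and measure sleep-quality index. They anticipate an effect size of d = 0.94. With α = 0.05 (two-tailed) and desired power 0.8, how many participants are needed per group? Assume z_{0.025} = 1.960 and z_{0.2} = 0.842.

For two independent groups with equal n: n = 2·((z_{α/2} + z_β) / d)².
z_{α/2} + z_β = 1.960 + 0.842 = 2.802.
n = 2 × (2.802 / 0.94)² = 2 × 2.981² = 2 × 8.89 = 17.8.
Round up to the next whole participant.

n = 18 per group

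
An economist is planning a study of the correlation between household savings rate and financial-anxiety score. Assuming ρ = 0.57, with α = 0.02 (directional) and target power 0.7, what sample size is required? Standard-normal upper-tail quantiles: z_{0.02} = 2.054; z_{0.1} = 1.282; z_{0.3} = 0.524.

Fisher's z: C = ½·ln((1+r)/(1−r)) = ½·ln(3.6512) = 0.6475.
n = ((z_{α} + z_β)/C)² + 3.
(2.054 + 0.524) / 0.6475 = 2.578 / 0.6475 = 3.981.
n = 3.981² + 3 = 15.85 + 3 = 18.9.
Round up.

n = 19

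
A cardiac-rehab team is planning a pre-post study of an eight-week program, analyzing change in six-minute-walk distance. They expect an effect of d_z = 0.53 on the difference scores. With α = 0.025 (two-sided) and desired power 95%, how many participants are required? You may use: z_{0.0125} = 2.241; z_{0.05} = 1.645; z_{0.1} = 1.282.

For a paired (one-sample on differences) test: n = ((z_{α/2} + z_β) / d)².
z_{α/2} + z_β = 2.241 + 1.645 = 3.886.
n = (3.886 / 0.53)² = 7.332² = 53.76.
Round up.

n = 54 pairs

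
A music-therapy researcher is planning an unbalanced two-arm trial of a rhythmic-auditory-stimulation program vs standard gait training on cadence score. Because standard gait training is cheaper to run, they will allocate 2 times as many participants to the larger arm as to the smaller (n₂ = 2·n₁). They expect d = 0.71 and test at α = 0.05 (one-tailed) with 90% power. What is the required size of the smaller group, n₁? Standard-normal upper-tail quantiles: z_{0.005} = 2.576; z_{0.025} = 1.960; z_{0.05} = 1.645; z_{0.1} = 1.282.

n₁ = 26

With allocation ratio k = n₂/n₁ = 2, Var(x̄₁−x̄₂) = σ²(1/n₁ + 1/(k·n₁)) = σ²·(k+1)/(k·n₁).
So n₁ = (1 + 1/k)·((z_{α} + z_β)/d)² = 1.500 × (2.927/0.71)².
n₁ = 1.500 × 17.00 = 25.5.
Round up: n₁ = 26, giving n₂ = 2 × 26 = 52.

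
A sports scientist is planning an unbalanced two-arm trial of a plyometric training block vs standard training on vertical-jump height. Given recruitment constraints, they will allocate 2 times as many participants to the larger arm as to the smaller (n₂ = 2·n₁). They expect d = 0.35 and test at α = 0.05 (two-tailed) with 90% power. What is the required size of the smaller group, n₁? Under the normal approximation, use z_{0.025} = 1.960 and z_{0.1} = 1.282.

With allocation ratio k = n₂/n₁ = 2, Var(x̄₁−x̄₂) = σ²(1/n₁ + 1/(k·n₁)) = σ²·(k+1)/(k·n₁).
So n₁ = (1 + 1/k)·((z_{α/2} + z_β)/d)² = 1.500 × (3.242/0.35)².
n₁ = 1.500 × 85.80 = 128.7.
Round up: n₁ = 129, giving n₂ = 2 × 129 = 258.

n₁ = 129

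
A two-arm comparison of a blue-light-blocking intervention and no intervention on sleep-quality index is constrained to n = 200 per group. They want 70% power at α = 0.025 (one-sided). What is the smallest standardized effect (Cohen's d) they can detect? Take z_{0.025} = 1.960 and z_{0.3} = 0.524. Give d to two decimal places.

d_min ≈ 0.25

For two independent groups of n = 200 each: d_min = (z_{α} + z_β)·√(2/n).
z-sum = 1.960 + 0.524 = 2.484.
d_min = 2.484 × √(2/200) = 2.484 × 0.1000 = 0.248.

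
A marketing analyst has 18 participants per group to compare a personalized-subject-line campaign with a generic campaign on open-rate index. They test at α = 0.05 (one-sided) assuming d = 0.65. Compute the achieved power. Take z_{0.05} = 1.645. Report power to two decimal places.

power ≈ 0.62

For two equal groups, power = Φ(d·√(n/2) − z_{α}).
d·√(n/2) = 0.65 × √(18/2) = 0.65 × 3.000 = 1.950.
z_β = 1.950 − 1.645 = 0.305.
Power = Φ(0.305) = 0.620.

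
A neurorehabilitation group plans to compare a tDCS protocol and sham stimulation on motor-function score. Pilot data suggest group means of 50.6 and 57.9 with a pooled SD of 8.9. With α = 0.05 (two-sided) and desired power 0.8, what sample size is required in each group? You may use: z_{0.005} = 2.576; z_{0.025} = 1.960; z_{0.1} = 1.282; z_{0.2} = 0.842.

Cohen's d = |M₁ − M₂| / SD_pooled = |50.6 − 57.9| / 8.9 = 7.3 / 8.9 = 0.820.
For two independent groups with equal n: n = 2·((z_{α/2} + z_β) / d)².
z_{α/2} + z_β = 1.960 + 0.842 = 2.802.
n = 2 × (2.802 / 0.820)² = 2 × 3.417² = 2 × 11.68 = 23.4.
Round up to the next whole participant.

n = 24 per group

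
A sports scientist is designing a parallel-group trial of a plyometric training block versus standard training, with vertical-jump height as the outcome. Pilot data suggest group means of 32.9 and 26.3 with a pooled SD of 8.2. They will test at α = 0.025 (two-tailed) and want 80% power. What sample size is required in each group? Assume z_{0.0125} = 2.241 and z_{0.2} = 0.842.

n = 30 per group

Cohen's d = |M₁ − M₂| / SD_pooled = |32.9 − 26.3| / 8.2 = 6.6 / 8.2 = 0.805.
For two independent groups with equal n: n = 2·((z_{α/2} + z_β) / d)².
z_{α/2} + z_β = 2.241 + 0.842 = 3.083.
n = 2 × (3.083 / 0.805)² = 2 × 3.830² = 2 × 14.67 = 29.3.
Round up to the next whole participant.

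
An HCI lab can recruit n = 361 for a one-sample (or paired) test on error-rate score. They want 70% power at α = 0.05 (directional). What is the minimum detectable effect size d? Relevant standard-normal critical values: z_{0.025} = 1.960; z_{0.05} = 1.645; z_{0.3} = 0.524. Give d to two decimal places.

d_min ≈ 0.11

For a single sample (or paired design) of n = 361: d_min = (z_{α} + z_β)/√n.
z-sum = 1.645 + 0.524 = 2.169.
d_min = 2.169 / √361 = 2.169 / 19.000 = 0.114.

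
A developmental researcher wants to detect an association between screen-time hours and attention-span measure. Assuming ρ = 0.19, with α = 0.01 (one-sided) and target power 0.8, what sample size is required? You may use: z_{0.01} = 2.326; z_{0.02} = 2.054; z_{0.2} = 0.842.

n = 275

Fisher's z: C = ½·ln((1+r)/(1−r)) = ½·ln(1.4691) = 0.1923.
n = ((z_{α} + z_β)/C)² + 3.
(2.326 + 0.842) / 0.1923 = 3.168 / 0.1923 = 16.474.
n = 16.474² + 3 = 271.40 + 3 = 274.4.
Round up.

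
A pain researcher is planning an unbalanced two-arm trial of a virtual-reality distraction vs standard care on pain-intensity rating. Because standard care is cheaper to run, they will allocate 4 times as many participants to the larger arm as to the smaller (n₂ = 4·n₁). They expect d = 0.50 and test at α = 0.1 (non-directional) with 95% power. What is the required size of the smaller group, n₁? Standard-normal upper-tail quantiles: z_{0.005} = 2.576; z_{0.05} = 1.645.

n₁ = 55

With allocation ratio k = n₂/n₁ = 4, Var(x̄₁−x̄₂) = σ²(1/n₁ + 1/(k·n₁)) = σ²·(k+1)/(k·n₁).
So n₁ = (1 + 1/k)·((z_{α/2} + z_β)/d)² = 1.250 × (3.290/0.50)².
n₁ = 1.250 × 43.30 = 54.1.
Round up: n₁ = 55, giving n₂ = 4 × 55 = 220.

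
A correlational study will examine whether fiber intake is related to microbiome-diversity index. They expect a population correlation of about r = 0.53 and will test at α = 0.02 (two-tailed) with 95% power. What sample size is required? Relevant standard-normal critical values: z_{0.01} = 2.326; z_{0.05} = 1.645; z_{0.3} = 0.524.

n = 49

Fisher's z: C = ½·ln((1+r)/(1−r)) = ½·ln(3.2553) = 0.5901.
n = ((z_{α/2} + z_β)/C)² + 3.
(2.326 + 1.645) / 0.5901 = 3.971 / 0.5901 = 6.729.
n = 6.729² + 3 = 45.28 + 3 = 48.3.
Round up.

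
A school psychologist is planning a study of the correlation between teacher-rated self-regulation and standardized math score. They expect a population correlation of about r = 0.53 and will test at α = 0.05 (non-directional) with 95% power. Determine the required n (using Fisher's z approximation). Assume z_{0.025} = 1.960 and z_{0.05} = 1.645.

n = 41

Fisher's z: C = ½·ln((1+r)/(1−r)) = ½·ln(3.2553) = 0.5901.
n = ((z_{α/2} + z_β)/C)² + 3.
(1.960 + 1.645) / 0.5901 = 3.605 / 0.5901 = 6.109.
n = 6.109² + 3 = 37.32 + 3 = 40.3.
Round up.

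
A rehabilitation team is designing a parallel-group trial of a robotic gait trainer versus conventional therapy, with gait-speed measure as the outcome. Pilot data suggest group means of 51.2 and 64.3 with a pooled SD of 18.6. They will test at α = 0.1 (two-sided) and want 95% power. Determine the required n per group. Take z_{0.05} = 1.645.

n = 44 per group

Cohen's d = |M₁ − M₂| / SD_pooled = |51.2 − 64.3| / 18.6 = 13.1 / 18.6 = 0.704.
For two independent groups with equal n: n = 2·((z_{α/2} + z_β) / d)².
z_{α/2} + z_β = 1.645 + 1.645 = 3.290.
n = 2 × (3.290 / 0.704)² = 2 × 4.673² = 2 × 21.84 = 43.7.
Round up to the next whole participant.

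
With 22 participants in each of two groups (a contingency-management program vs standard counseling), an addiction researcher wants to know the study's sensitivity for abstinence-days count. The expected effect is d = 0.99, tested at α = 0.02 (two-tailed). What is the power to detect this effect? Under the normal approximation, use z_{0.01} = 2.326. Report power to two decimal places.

For two equal groups, power = Φ(d·√(n/2) − z_{α/2}).
d·√(n/2) = 0.99 × √(22/2) = 0.99 × 3.317 = 3.283.
z_β = 3.283 − 2.326 = 0.957.
Power = Φ(0.957) = 0.831.

power ≈ 0.83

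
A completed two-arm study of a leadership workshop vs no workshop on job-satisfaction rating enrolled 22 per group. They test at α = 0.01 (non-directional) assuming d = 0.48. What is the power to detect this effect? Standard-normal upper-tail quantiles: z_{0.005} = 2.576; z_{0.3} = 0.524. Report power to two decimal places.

For two equal groups, power = Φ(d·√(n/2) − z_{α/2}).
d·√(n/2) = 0.48 × √(22/2) = 0.48 × 3.317 = 1.592.
z_β = 1.592 − 2.576 = -0.984.
Power = Φ(-0.984) = 0.163.

power ≈ 0.16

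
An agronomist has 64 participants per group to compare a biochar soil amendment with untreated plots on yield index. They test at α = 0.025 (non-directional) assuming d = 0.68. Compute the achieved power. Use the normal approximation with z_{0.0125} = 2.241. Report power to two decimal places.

power ≈ 0.95

For two equal groups, power = Φ(d·√(n/2) − z_{α/2}).
d·√(n/2) = 0.68 × √(64/2) = 0.68 × 5.657 = 3.847.
z_β = 3.847 − 2.241 = 1.606.
Power = Φ(1.606) = 0.946.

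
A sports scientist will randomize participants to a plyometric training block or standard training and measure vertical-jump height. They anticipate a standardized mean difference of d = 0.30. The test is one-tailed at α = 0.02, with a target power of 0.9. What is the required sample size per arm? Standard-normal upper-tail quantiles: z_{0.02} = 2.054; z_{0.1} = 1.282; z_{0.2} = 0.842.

n = 248 per group

For two independent groups with equal n: n = 2·((z_{α} + z_β) / d)².
z_{α} + z_β = 2.054 + 1.282 = 3.336.
n = 2 × (3.336 / 0.30)² = 2 × 11.120² = 2 × 123.65 = 247.3.
Round up to the next whole participant.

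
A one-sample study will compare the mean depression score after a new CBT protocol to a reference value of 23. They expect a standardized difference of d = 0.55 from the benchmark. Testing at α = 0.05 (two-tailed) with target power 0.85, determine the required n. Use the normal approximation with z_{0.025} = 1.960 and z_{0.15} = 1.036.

For a one-sample test: n = ((z_{α/2} + z_β) / d)².
z_{α/2} + z_β = 1.960 + 1.036 = 2.996.
n = (2.996 / 0.55)² = 5.447² = 29.67.
Round up.

n = 30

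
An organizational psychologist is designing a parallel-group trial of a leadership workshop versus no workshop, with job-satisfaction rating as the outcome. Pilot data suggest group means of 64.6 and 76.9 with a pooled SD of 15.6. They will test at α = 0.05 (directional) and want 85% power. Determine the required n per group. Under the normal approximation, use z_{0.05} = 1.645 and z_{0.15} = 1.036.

Cohen's d = |M₁ − M₂| / SD_pooled = |64.6 − 76.9| / 15.6 = 12.3 / 15.6 = 0.788.
For two independent groups with equal n: n = 2·((z_{α} + z_β) / d)².
z_{α} + z_β = 1.645 + 1.036 = 2.681.
n = 2 × (2.681 / 0.788)² = 2 × 3.402² = 2 × 11.58 = 23.2.
Round up to the next whole participant.

n = 24 per group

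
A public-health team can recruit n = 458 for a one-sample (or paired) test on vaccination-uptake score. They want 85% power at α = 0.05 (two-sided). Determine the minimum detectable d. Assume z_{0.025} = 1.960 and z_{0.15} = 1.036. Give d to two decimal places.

d_min ≈ 0.14

For a single sample (or paired design) of n = 458: d_min = (z_{α/2} + z_β)/√n.
z-sum = 1.960 + 1.036 = 2.996.
d_min = 2.996 / √458 = 2.996 / 21.401 = 0.140.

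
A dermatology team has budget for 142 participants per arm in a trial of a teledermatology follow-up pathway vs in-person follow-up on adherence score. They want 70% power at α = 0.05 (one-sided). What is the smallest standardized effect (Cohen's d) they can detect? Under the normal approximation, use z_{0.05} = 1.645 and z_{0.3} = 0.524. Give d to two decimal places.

For two independent groups of n = 142 each: d_min = (z_{α} + z_β)·√(2/n).
z-sum = 1.645 + 0.524 = 2.169.
d_min = 2.169 × √(2/142) = 2.169 × 0.1187 = 0.257.

d_min ≈ 0.26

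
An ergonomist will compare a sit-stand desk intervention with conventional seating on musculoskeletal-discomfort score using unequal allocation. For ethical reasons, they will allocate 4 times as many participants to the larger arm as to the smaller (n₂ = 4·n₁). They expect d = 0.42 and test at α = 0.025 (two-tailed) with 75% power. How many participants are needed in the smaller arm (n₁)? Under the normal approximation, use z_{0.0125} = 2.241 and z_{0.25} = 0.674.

n₁ = 61

With allocation ratio k = n₂/n₁ = 4, Var(x̄₁−x̄₂) = σ²(1/n₁ + 1/(k·n₁)) = σ²·(k+1)/(k·n₁).
So n₁ = (1 + 1/k)·((z_{α/2} + z_β)/d)² = 1.250 × (2.915/0.42)².
n₁ = 1.250 × 48.17 = 60.2.
Round up: n₁ = 61, giving n₂ = 4 × 61 = 244.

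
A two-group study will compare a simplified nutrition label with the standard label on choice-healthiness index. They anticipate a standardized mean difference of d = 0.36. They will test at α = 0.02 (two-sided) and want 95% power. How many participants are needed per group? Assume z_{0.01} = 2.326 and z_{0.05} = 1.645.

n = 244 per group

For two independent groups with equal n: n = 2·((z_{α/2} + z_β) / d)².
z_{α/2} + z_β = 2.326 + 1.645 = 3.971.
n = 2 × (3.971 / 0.36)² = 2 × 11.031² = 2 × 121.67 = 243.3.
Round up to the next whole participant.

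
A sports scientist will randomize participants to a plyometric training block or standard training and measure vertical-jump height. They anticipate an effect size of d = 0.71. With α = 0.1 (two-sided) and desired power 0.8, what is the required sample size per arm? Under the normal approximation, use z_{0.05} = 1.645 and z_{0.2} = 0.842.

n = 25 per group

For two independent groups with equal n: n = 2·((z_{α/2} + z_β) / d)².
z_{α/2} + z_β = 1.645 + 0.842 = 2.487.
n = 2 × (2.487 / 0.71)² = 2 × 3.503² = 2 × 12.27 = 24.5.
Round up to the next whole participant.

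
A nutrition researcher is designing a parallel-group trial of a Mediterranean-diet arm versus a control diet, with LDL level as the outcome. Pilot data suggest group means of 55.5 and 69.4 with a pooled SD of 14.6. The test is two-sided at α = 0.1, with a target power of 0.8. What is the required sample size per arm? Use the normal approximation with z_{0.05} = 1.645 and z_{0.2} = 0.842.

n = 14 per group

Cohen's d = |M₁ − M₂| / SD_pooled = |55.5 − 69.4| / 14.6 = 13.9 / 14.6 = 0.952.
For two independent groups with equal n: n = 2·((z_{α/2} + z_β) / d)².
z_{α/2} + z_β = 1.645 + 0.842 = 2.487.
n = 2 × (2.487 / 0.952)² = 2 × 2.612² = 2 × 6.82 = 13.6.
Round up to the next whole participant.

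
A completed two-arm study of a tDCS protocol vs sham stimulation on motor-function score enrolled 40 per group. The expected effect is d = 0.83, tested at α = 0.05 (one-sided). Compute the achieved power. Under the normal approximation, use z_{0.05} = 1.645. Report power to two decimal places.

power ≈ 0.98

For two equal groups, power = Φ(d·√(n/2) − z_{α}).
d·√(n/2) = 0.83 × √(40/2) = 0.83 × 4.472 = 3.712.
z_β = 3.712 − 1.645 = 2.067.
Power = Φ(2.067) = 0.981.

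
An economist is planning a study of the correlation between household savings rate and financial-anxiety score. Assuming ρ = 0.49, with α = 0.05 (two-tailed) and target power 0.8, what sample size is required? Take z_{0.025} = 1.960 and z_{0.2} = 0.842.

Fisher's z: C = ½·ln((1+r)/(1−r)) = ½·ln(2.9216) = 0.5361.
n = ((z_{α/2} + z_β)/C)² + 3.
(1.960 + 0.842) / 0.5361 = 2.802 / 0.5361 = 5.227.
n = 5.227² + 3 = 27.32 + 3 = 30.3.
Round up.

n = 31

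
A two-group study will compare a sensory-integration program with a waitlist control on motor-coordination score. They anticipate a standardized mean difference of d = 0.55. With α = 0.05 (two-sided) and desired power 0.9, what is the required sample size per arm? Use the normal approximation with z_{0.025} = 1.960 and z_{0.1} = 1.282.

n = 70 per group

For two independent groups with equal n: n = 2·((z_{α/2} + z_β) / d)².
z_{α/2} + z_β = 1.960 + 1.282 = 3.242.
n = 2 × (3.242 / 0.55)² = 2 × 5.895² = 2 × 34.75 = 69.5.
Round up to the next whole participant.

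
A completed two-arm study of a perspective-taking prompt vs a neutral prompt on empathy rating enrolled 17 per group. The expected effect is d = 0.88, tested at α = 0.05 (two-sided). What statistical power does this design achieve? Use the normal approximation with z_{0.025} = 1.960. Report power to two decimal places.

For two equal groups, power = Φ(d·√(n/2) − z_{α/2}).
d·√(n/2) = 0.88 × √(17/2) = 0.88 × 2.915 = 2.566.
z_β = 2.566 − 1.960 = 0.606.
Power = Φ(0.606) = 0.728.

power ≈ 0.73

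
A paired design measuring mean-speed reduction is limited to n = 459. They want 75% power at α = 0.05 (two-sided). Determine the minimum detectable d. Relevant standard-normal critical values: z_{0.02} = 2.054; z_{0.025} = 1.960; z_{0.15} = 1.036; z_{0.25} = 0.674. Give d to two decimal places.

For a single sample (or paired design) of n = 459: d_min = (z_{α/2} + z_β)/√n.
z-sum = 1.960 + 0.674 = 2.634.
d_min = 2.634 / √459 = 2.634 / 21.424 = 0.123.

d_min ≈ 0.12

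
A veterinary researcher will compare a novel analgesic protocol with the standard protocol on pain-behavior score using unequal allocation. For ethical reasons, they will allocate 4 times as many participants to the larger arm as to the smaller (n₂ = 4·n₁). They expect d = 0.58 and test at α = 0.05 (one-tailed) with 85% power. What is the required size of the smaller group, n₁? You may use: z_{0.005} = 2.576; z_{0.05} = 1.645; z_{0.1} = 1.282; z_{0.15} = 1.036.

n₁ = 27

With allocation ratio k = n₂/n₁ = 4, Var(x̄₁−x̄₂) = σ²(1/n₁ + 1/(k·n₁)) = σ²·(k+1)/(k·n₁).
So n₁ = (1 + 1/k)·((z_{α} + z_β)/d)² = 1.250 × (2.681/0.58)².
n₁ = 1.250 × 21.37 = 26.7.
Round up: n₁ = 27, giving n₂ = 4 × 27 = 108.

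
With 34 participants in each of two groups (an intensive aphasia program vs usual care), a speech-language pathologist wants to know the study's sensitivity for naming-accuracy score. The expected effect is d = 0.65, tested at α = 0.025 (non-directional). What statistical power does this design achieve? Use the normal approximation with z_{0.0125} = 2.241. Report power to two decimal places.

For two equal groups, power = Φ(d·√(n/2) − z_{α/2}).
d·√(n/2) = 0.65 × √(34/2) = 0.65 × 4.123 = 2.680.
z_β = 2.680 − 2.241 = 0.439.
Power = Φ(0.439) = 0.670.

power ≈ 0.67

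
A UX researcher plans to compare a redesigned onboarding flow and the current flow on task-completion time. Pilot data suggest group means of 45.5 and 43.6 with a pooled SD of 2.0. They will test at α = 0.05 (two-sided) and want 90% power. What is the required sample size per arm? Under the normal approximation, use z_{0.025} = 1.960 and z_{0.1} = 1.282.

Cohen's d = |M₁ − M₂| / SD_pooled = |45.5 − 43.6| / 2.0 = 1.9 / 2.0 = 0.950.
For two independent groups with equal n: n = 2·((z_{α/2} + z_β) / d)².
z_{α/2} + z_β = 1.960 + 1.282 = 3.242.
n = 2 × (3.242 / 0.950)² = 2 × 3.413² = 2 × 11.65 = 23.3.
Round up to the next whole participant.

n = 24 per group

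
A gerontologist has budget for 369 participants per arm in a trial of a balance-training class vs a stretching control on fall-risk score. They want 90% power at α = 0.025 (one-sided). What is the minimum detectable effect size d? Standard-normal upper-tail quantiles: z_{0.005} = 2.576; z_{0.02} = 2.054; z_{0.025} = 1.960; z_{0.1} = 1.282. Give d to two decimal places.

d_min ≈ 0.24

For two independent groups of n = 369 each: d_min = (z_{α} + z_β)·√(2/n).
z-sum = 1.960 + 1.282 = 3.242.
d_min = 3.242 × √(2/369) = 3.242 × 0.0736 = 0.239.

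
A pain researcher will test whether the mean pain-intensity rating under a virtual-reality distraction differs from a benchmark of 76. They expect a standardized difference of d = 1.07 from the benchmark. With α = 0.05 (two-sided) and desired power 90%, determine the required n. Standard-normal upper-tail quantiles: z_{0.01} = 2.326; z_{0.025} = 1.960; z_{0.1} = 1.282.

For a one-sample test: n = ((z_{α/2} + z_β) / d)².
z_{α/2} + z_β = 1.960 + 1.282 = 3.242.
n = (3.242 / 1.07)² = 3.030² = 9.18.
Round up.

n = 10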